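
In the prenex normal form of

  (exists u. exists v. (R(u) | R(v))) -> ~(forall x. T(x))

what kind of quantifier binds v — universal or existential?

universal

First replace A → B with ¬A ∨ B.
  ~(exists u. exists v. (R(u) | R(v))) | ~(forall x. T(x))
Drive negations inward (¬∀x A ≡ ∃x ¬A, ¬∃x A ≡ ∀x ¬A, De Morgan for ∧/∨):
  (forall u. forall v. (~R(u) & ~R(v))) | (exists x. ~T(x))
Extract every quantifier outward, since the variables are now distinct and don't occur free across branches:
  forall u. forall v. exists x. (~R(u) & ~R(v) | ~T(x))
The quantifier exists v sits under an odd number of negations (counting the antecedent side of each →), so it flips to forall v.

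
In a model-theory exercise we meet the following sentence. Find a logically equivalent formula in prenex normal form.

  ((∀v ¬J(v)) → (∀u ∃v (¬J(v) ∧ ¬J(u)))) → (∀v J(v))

∀v ∃u ∀w1 ∀a (¬J(v) ∧ (J(w1) ∨ J(u)) ∨ J(a))

Eliminate → and ↔ using ¬ and ∨.
  ¬(¬(∀v ¬J(v)) ∨ (∀u ∃v (¬J(v) ∧ ¬J(u)))) ∨ (∀v J(v))
Drive negations inward (¬∀x A ≡ ∃x ¬A, ¬∃x A ≡ ∀x ¬A, De Morgan for ∧/∨):
  (∀v ¬J(v)) ∧ (∃u ∀v (J(v) ∨ J(u))) ∨ (∀v J(v))
Standardize variables apart so no two quantifiers bind the same name: v↦w1, v↦a.
  (∀v ¬J(v)) ∧ (∃u ∀w1 (J(w1) ∨ J(u))) ∨ (∀a J(a))
Extract every quantifier outward, since the variables are now distinct and don't occur free across branches:
  ∀v ∃u ∀w1 ∀a (¬J(v) ∧ (J(w1) ∨ J(u)) ∨ J(a))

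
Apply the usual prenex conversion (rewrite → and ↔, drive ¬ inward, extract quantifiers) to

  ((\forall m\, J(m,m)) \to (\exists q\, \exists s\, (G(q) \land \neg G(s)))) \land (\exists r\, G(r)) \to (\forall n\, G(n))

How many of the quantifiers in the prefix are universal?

Rewrite implications/biconditionals: A → B as ¬A ∨ B.
  \neg ((\neg (\forall m\, J(m,m)) \lor (\exists q\, \exists s\, (G(q) \land \neg G(s)))) \land (\exists r\, G(r))) \lor (\forall n\, G(n))
Move each ¬ inward, flipping quantifiers it crosses:
  (\forall m\, J(m,m)) \land (\forall q\, \forall s\, (\neg G(q) \lor G(s))) \lor (\forall r\, \neg G(r)) \lor (\forall n\, G(n))
Extract every quantifier outward, since the variables are now distinct and don't occur free across branches:
  \forall m\, \forall q\, \forall s\, \forall r\, \forall n\, (J(m,m) \land (\neg G(q) \lor G(s)) \lor \neg G(r) \lor G(n))
The prefix is \forall m \forall q \forall s \forall r \forall n: 5 universal, 0 existential.

5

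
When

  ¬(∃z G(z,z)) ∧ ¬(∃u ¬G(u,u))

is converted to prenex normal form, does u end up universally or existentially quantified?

Move each ¬ inward, flipping quantifiers it crosses:
  (∀z ¬G(z,z)) ∧ (∀u G(u,u))
All bound variables are already distinct, so no renaming is needed.
Pull the quantifiers to the front (each side's bound variable is not free in the other side):
  ∀z ∀u (¬G(z,z) ∧ G(u,u))
The quantifier ∃u sits under an odd number of negations, so it flips to ∀u.

universal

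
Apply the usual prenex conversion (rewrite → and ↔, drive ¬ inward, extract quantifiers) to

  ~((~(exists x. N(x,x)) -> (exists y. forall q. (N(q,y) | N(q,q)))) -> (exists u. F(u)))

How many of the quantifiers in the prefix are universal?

Rewrite implications/biconditionals: A → B as ¬A ∨ B.
  ~(~(~~(exists x. N(x,x)) | (exists y. forall q. (N(q,y) | N(q,q)))) | (exists u. F(u)))
Move each ¬ inward, flipping quantifiers it crosses:
  ((exists x. N(x,x)) | (exists y. forall q. (N(q,y) | N(q,q)))) & (forall u. ~F(u))
All bound variables are already distinct, so no renaming is needed.
Finally move all quantifiers to the prefix:
  exists x. exists y. forall q. forall u. ((N(x,x) | N(q,y) | N(q,q)) & ~F(u))
The prefix is exists x exists y forall q forall u: 2 universal, 2 existential.

2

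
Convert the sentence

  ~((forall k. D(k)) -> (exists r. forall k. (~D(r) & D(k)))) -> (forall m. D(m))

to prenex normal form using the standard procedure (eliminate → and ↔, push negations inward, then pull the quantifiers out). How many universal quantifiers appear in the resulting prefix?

Eliminate → and ↔ using ¬ and ∨.
  ~~(~(forall k. D(k)) | (exists r. forall k. (~D(r) & D(k)))) | (forall m. D(m))
Push ¬ through the quantifiers and connectives to reach negation normal form:
  (exists k. ~D(k)) | (exists r. forall k. (~D(r) & D(k))) | (forall m. D(m))
Rename bound variables to avoid capture: k↦p.
  (exists k. ~D(k)) | (exists r. forall p. (~D(r) & D(p))) | (forall m. D(m))
Pull the quantifiers to the front (each side's bound variable is not free in the other side):
  exists k. exists r. forall p. forall m. (~D(k) | ~D(r) & D(p) | D(m))
The prefix is exists k exists r forall p forall m: 2 universal, 2 existential.

2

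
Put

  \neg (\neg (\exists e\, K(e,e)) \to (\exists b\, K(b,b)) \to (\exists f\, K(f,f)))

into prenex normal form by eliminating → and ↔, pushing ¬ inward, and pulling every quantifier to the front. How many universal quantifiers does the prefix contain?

First replace A → B with ¬A ∨ B.
  \neg (\neg \neg (\exists e\, K(e,e)) \lor \neg (\exists b\, K(b,b)) \lor (\exists f\, K(f,f)))
Drive negations inward (¬∀x A ≡ ∃x ¬A, ¬∃x A ≡ ∀x ¬A, De Morgan for ∧/∨):
  (\forall e\, \neg K(e,e)) \land (\exists b\, K(b,b)) \land (\forall f\, \neg K(f,f))
All bound variables are already distinct, so no renaming is needed.
Finally move all quantifiers to the prefix:
  \forall e\, \exists b\, \forall f\, (\neg K(e,e) \land K(b,b) \land \neg K(f,f))
The prefix is \forall e \exists b \forall f: 2 universal, 1 existential.

2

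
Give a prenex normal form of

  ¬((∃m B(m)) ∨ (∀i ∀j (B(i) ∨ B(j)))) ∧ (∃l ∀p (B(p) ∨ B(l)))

Move each ¬ inward, flipping quantifiers it crosses:
  (∀m ¬B(m)) ∧ (∃i ∃j (¬B(i) ∧ ¬B(j))) ∧ (∃l ∀p (B(p) ∨ B(l)))
Extract every quantifier outward, since the variables are now distinct and don't occur free across branches:
  ∀m ∃i ∃j ∃l ∀p (¬B(m) ∧ ¬B(i) ∧ ¬B(j) ∧ (B(p) ∨ B(l)))

∀m ∃i ∃j ∃l ∀p (¬B(m) ∧ ¬B(i) ∧ ¬B(j) ∧ (B(p) ∨ B(l)))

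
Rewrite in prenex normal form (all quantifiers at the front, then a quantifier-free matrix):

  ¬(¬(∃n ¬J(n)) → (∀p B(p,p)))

∀n ∃p (J(n) ∧ ¬B(p,p))

Rewrite implications/biconditionals: A → B as ¬A ∨ B.
  ¬(¬¬(∃n ¬J(n)) ∨ (∀p B(p,p)))
Push ¬ through the quantifiers and connectives to reach negation normal form:
  (∀n J(n)) ∧ (∃p ¬B(p,p))
All bound variables are already distinct, so no renaming is needed.
Extract every quantifier outward, since the variables are now distinct and don't occur free across branches:
  ∀n ∃p (J(n) ∧ ¬B(p,p))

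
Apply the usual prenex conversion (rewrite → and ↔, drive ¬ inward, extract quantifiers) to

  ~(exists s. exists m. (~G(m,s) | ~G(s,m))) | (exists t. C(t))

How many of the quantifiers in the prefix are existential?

Move each ¬ inward, flipping quantifiers it crosses:
  (forall s. forall m. (G(m,s) & G(s,m))) | (exists t. C(t))
All bound variables are already distinct, so no renaming is needed.
Pull the quantifiers to the front (each side's bound variable is not free in the other side):
  forall s. forall m. exists t. (G(m,s) & G(s,m) | C(t))
The prefix is forall s forall m exists t: 2 universal, 1 existential.

1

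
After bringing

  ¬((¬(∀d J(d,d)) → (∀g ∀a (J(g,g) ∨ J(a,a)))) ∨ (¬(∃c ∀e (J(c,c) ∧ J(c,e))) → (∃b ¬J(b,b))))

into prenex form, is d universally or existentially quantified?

existential

Eliminate → and ↔ using ¬ and ∨.
  ¬(¬¬(∀d J(d,d)) ∨ (∀g ∀a (J(g,g) ∨ J(a,a))) ∨ ¬¬(∃c ∀e (J(c,c) ∧ J(c,e))) ∨ (∃b ¬J(b,b)))
Drive negations inward (¬∀x A ≡ ∃x ¬A, ¬∃x A ≡ ∀x ¬A, De Morgan for ∧/∨):
  (∃d ¬J(d,d)) ∧ (∃g ∃a (¬J(g,g) ∧ ¬J(a,a))) ∧ (∀c ∃e (¬J(c,c) ∨ ¬J(c,e))) ∧ (∀b J(b,b))
Pull the quantifiers to the front (each side's bound variable is not free in the other side):
  ∃d ∃g ∃a ∀c ∃e ∀b (¬J(d,d) ∧ ¬J(g,g) ∧ ¬J(a,a) ∧ (¬J(c,c) ∨ ¬J(c,e)) ∧ J(b,b))
The quantifier ∀d sits under an odd number of negations (counting the antecedent side of each →), so it flips to ∃d.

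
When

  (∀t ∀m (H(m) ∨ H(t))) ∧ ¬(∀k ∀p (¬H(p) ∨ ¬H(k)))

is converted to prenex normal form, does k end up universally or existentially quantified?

existential

Move each ¬ inward, flipping quantifiers it crosses:
  (∀t ∀m (H(m) ∨ H(t))) ∧ (∃k ∃p (H(p) ∧ H(k)))
All bound variables are already distinct, so no renaming is needed.
Finally move all quantifiers to the prefix:
  ∀t ∀m ∃k ∃p ((H(m) ∨ H(t)) ∧ H(p) ∧ H(k))
The quantifier ∀k sits under an odd number of negations, so it flips to ∃k.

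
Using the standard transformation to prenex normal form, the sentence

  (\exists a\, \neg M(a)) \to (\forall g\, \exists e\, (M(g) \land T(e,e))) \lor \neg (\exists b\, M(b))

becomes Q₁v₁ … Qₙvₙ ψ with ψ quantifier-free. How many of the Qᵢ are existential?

1

Rewrite implications/biconditionals: A → B as ¬A ∨ B.
  \neg (\exists a\, \neg M(a)) \lor (\forall g\, \exists e\, (M(g) \land T(e,e))) \lor \neg (\exists b\, M(b))
Move each ¬ inward, flipping quantifiers it crosses:
  (\forall a\, M(a)) \lor (\forall g\, \exists e\, (M(g) \land T(e,e))) \lor (\forall b\, \neg M(b))
All bound variables are already distinct, so no renaming is needed.
Extract every quantifier outward, since the variables are now distinct and don't occur free across branches:
  \forall a\, \forall g\, \exists e\, \forall b\, (M(a) \lor M(g) \land T(e,e) \lor \neg M(b))
The prefix is \forall a \forall g \exists e \forall b: 3 universal, 1 existential.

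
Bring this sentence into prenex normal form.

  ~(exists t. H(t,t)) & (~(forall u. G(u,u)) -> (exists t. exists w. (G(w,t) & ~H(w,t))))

forall t. forall u. exists w1. exists w. (~H(t,t) & (G(u,u) | G(w,w1) & ~H(w,w1)))

Rewrite implications/biconditionals: A → B as ¬A ∨ B.
  ~(exists t. H(t,t)) & (~~(forall u. G(u,u)) | (exists t. exists w. (G(w,t) & ~H(w,t))))
Move each ¬ inward, flipping quantifiers it crosses:
  (forall t. ~H(t,t)) & ((forall u. G(u,u)) | (exists t. exists w. (G(w,t) & ~H(w,t))))
Standardize variables apart so no two quantifiers bind the same name: t↦w1.
  (forall t. ~H(t,t)) & ((forall u. G(u,u)) | (exists w1. exists w. (G(w,w1) & ~H(w,w1))))
Finally move all quantifiers to the prefix:
  forall t. forall u. exists w1. exists w. (~H(t,t) & (G(u,u) | G(w,w1) & ~H(w,w1)))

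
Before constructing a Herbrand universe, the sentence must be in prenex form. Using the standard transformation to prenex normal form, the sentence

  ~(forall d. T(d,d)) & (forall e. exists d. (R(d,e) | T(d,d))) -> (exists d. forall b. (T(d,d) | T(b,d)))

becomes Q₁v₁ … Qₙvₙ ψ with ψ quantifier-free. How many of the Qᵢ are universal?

3

Rewrite implications/biconditionals: A → B as ¬A ∨ B.
  ~(~(forall d. T(d,d)) & (forall e. exists d. (R(d,e) | T(d,d)))) | (exists d. forall b. (T(d,d) | T(b,d)))
Drive negations inward (¬∀x A ≡ ∃x ¬A, ¬∃x A ≡ ∀x ¬A, De Morgan for ∧/∨):
  (forall d. T(d,d)) | (exists e. forall d. (~R(d,e) & ~T(d,d))) | (exists d. forall b. (T(d,d) | T(b,d)))
Rename bound variables to avoid capture: d↦r, d↦x1.
  (forall d. T(d,d)) | (exists e. forall r. (~R(r,e) & ~T(r,r))) | (exists x1. forall b. (T(x1,x1) | T(b,x1)))
Finally move all quantifiers to the prefix:
  forall d. exists e. forall r. exists x1. forall b. (T(d,d) | ~R(r,e) & ~T(r,r) | T(x1,x1) | T(b,x1))
The prefix is forall d exists e forall r exists x1 forall b: 3 universal, 2 existential.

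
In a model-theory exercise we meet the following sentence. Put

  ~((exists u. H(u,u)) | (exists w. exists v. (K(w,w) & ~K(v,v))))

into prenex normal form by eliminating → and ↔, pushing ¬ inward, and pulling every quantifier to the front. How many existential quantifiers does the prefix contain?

0

Move each ¬ inward, flipping quantifiers it crosses:
  (forall u. ~H(u,u)) & (forall w. forall v. (~K(w,w) | K(v,v)))
All bound variables are already distinct, so no renaming is needed.
Pull the quantifiers to the front (each side's bound variable is not free in the other side):
  forall u. forall w. forall v. (~H(u,u) & (~K(w,w) | K(v,v)))
The prefix is forall u forall w forall v: 3 universal, 0 existential.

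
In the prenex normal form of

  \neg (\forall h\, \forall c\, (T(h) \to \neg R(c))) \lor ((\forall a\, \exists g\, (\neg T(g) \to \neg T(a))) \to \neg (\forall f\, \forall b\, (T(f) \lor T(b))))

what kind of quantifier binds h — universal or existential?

existential

First replace A → B with ¬A ∨ B.
  \neg (\forall h\, \forall c\, (\neg T(h) \lor \neg R(c))) \lor \neg (\forall a\, \exists g\, (\neg \neg T(g) \lor \neg T(a))) \lor \neg (\forall f\, \forall b\, (T(f) \lor T(b)))
Drive negations inward (¬∀x A ≡ ∃x ¬A, ¬∃x A ≡ ∀x ¬A, De Morgan for ∧/∨):
  (\exists h\, \exists c\, (T(h) \land R(c))) \lor (\exists a\, \forall g\, (\neg T(g) \land T(a))) \lor (\exists f\, \exists b\, (\neg T(f) \land \neg T(b)))
All bound variables are already distinct, so no renaming is needed.
Finally move all quantifiers to the prefix:
  \exists h\, \exists c\, \exists a\, \forall g\, \exists f\, \exists b\, (T(h) \land R(c) \lor \neg T(g) \land T(a) \lor \neg T(f) \land \neg T(b))
The quantifier \forall h sits under an odd number of negations (counting the antecedent side of each →), so it flips to \exists h.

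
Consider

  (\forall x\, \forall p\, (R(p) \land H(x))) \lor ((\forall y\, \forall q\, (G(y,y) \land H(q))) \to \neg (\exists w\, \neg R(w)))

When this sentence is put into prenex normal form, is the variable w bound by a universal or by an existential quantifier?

universal

Rewrite implications/biconditionals: A → B as ¬A ∨ B.
  (\forall x\, \forall p\, (R(p) \land H(x))) \lor \neg (\forall y\, \forall q\, (G(y,y) \land H(q))) \lor \neg (\exists w\, \neg R(w))
Push ¬ through the quantifiers and connectives to reach negation normal form:
  (\forall x\, \forall p\, (R(p) \land H(x))) \lor (\exists y\, \exists q\, (\neg G(y,y) \lor \neg H(q))) \lor (\forall w\, R(w))
All bound variables are already distinct, so no renaming is needed.
Finally move all quantifiers to the prefix:
  \forall x\, \forall p\, \exists y\, \exists q\, \forall w\, (R(p) \land H(x) \lor \neg G(y,y) \lor \neg H(q) \lor R(w))
The quantifier \exists w sits under an odd number of negations (counting the antecedent side of each →), so it flips to \forall w.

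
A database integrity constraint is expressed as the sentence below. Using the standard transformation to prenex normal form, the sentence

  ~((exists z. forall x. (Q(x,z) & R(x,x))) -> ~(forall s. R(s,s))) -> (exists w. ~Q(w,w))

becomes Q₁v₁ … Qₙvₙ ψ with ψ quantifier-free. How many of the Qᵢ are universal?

Eliminate → and ↔ using ¬ and ∨.
  ~~(~(exists z. forall x. (Q(x,z) & R(x,x))) | ~(forall s. R(s,s))) | (exists w. ~Q(w,w))
Move each ¬ inward, flipping quantifiers it crosses:
  (forall z. exists x. (~Q(x,z) | ~R(x,x))) | (exists s. ~R(s,s)) | (exists w. ~Q(w,w))
All bound variables are already distinct, so no renaming is needed.
Finally move all quantifiers to the prefix:
  forall z. exists x. exists s. exists w. (~Q(x,z) | ~R(x,x) | ~R(s,s) | ~Q(w,w))
The prefix is forall z exists x exists s exists w: 1 universal, 3 existential.

1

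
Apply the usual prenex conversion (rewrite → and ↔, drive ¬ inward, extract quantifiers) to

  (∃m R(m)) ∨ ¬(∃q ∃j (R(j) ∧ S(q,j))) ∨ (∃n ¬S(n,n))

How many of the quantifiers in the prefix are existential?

2

Drive negations inward (¬∀x A ≡ ∃x ¬A, ¬∃x A ≡ ∀x ¬A, De Morgan for ∧/∨):
  (∃m R(m)) ∨ (∀q ∀j (¬R(j) ∨ ¬S(q,j))) ∨ (∃n ¬S(n,n))
All bound variables are already distinct, so no renaming is needed.
Extract every quantifier outward, since the variables are now distinct and don't occur free across branches:
  ∃m ∀q ∀j ∃n (R(m) ∨ ¬R(j) ∨ ¬S(q,j) ∨ ¬S(n,n))
The prefix is ∃m ∀q ∀j ∃n: 2 universal, 2 existential.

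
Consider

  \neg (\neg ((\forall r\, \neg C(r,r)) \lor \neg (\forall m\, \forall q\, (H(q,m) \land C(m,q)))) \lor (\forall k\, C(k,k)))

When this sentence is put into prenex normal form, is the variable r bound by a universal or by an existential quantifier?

universal

Push ¬ through the quantifiers and connectives to reach negation normal form:
  ((\forall r\, \neg C(r,r)) \lor (\exists m\, \exists q\, (\neg H(q,m) \lor \neg C(m,q)))) \land (\exists k\, \neg C(k,k))
Finally move all quantifiers to the prefix:
  \forall r\, \exists m\, \exists q\, \exists k\, ((\neg C(r,r) \lor \neg H(q,m) \lor \neg C(m,q)) \land \neg C(k,k))
The quantifier \forall r sits under an even number of negations, so it remains universal.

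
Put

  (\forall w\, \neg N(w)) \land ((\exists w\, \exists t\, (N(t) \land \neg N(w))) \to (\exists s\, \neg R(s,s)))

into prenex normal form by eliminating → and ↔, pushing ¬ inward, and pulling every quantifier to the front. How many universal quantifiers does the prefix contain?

3

Eliminate → and ↔ using ¬ and ∨.
  (\forall w\, \neg N(w)) \land (\neg (\exists w\, \exists t\, (N(t) \land \neg N(w))) \lor (\exists s\, \neg R(s,s)))
Drive negations inward (¬∀x A ≡ ∃x ¬A, ¬∃x A ≡ ∀x ¬A, De Morgan for ∧/∨):
  (\forall w\, \neg N(w)) \land ((\forall w\, \forall t\, (\neg N(t) \lor N(w))) \lor (\exists s\, \neg R(s,s)))
Standardize variables apart so no two quantifiers bind the same name: w↦c.
  (\forall w\, \neg N(w)) \land ((\forall c\, \forall t\, (\neg N(t) \lor N(c))) \lor (\exists s\, \neg R(s,s)))
Pull the quantifiers to the front (each side's bound variable is not free in the other side):
  \forall w\, \forall c\, \forall t\, \exists s\, (\neg N(w) \land (\neg N(t) \lor N(c) \lor \neg R(s,s)))
The prefix is \forall w \forall c \forall t \exists s: 3 universal, 1 existential.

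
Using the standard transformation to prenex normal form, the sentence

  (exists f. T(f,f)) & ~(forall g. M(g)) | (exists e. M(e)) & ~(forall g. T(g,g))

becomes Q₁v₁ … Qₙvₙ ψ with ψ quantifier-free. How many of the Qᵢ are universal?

0

Drive negations inward (¬∀x A ≡ ∃x ¬A, ¬∃x A ≡ ∀x ¬A, De Morgan for ∧/∨):
  (exists f. T(f,f)) & (exists g. ~M(g)) | (exists e. M(e)) & (exists g. ~T(g,g))
Give each quantifier a distinct variable: g↦a.
  (exists f. T(f,f)) & (exists g. ~M(g)) | (exists e. M(e)) & (exists a. ~T(a,a))
Finally move all quantifiers to the prefix:
  exists f. exists g. exists e. exists a. (T(f,f) & ~M(g) | M(e) & ~T(a,a))
The prefix is exists f exists g exists e exists a: 0 universal, 4 existential.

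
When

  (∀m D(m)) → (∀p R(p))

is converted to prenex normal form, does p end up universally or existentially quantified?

universal

First replace A → B with ¬A ∨ B.
  ¬(∀m D(m)) ∨ (∀p R(p))
Push ¬ through the quantifiers and connectives to reach negation normal form:
  (∃m ¬D(m)) ∨ (∀p R(p))
All bound variables are already distinct, so no renaming is needed.
Pull the quantifiers to the front (each side's bound variable is not free in the other side):
  ∃m ∀p (¬D(m) ∨ R(p))
The quantifier ∀p sits under an even number of negations (counting the antecedent side of each →), so it remains universal.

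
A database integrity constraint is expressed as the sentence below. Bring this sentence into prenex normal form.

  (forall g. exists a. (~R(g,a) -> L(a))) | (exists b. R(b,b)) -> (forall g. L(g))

Rewrite implications/biconditionals: A → B as ¬A ∨ B.
  ~((forall g. exists a. (~~R(g,a) | L(a))) | (exists b. R(b,b))) | (forall g. L(g))
Move each ¬ inward, flipping quantifiers it crosses:
  (exists g. forall a. (~R(g,a) & ~L(a))) & (forall b. ~R(b,b)) | (forall g. L(g))
Standardize variables apart so no two quantifiers bind the same name: g↦u1.
  (exists g. forall a. (~R(g,a) & ~L(a))) & (forall b. ~R(b,b)) | (forall u1. L(u1))
Pull the quantifiers to the front (each side's bound variable is not free in the other side):
  exists g. forall a. forall b. forall u1. (~R(g,a) & ~L(a) & ~R(b,b) | L(u1))

exists g. forall a. forall b. forall u1. (~R(g,a) & ~L(a) & ~R(b,b) | L(u1))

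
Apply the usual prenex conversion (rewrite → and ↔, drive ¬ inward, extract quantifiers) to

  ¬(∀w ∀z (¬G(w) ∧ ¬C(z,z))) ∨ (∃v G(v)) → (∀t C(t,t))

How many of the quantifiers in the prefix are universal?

4

First replace A → B with ¬A ∨ B.
  ¬(¬(∀w ∀z (¬G(w) ∧ ¬C(z,z))) ∨ (∃v G(v))) ∨ (∀t C(t,t))
Drive negations inward (¬∀x A ≡ ∃x ¬A, ¬∃x A ≡ ∀x ¬A, De Morgan for ∧/∨):
  (∀w ∀z (¬G(w) ∧ ¬C(z,z))) ∧ (∀v ¬G(v)) ∨ (∀t C(t,t))
Extract every quantifier outward, since the variables are now distinct and don't occur free across branches:
  ∀w ∀z ∀v ∀t (¬G(w) ∧ ¬C(z,z) ∧ ¬G(v) ∨ C(t,t))
The prefix is ∀w ∀z ∀v ∀t: 4 universal, 0 existential.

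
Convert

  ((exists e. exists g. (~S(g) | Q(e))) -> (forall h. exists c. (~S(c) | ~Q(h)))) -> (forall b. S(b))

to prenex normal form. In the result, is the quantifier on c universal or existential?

Eliminate → and ↔ using ¬ and ∨.
  ~(~(exists e. exists g. (~S(g) | Q(e))) | (forall h. exists c. (~S(c) | ~Q(h)))) | (forall b. S(b))
Move each ¬ inward, flipping quantifiers it crosses:
  (exists e. exists g. (~S(g) | Q(e))) & (exists h. forall c. (S(c) & Q(h))) | (forall b. S(b))
All bound variables are already distinct, so no renaming is needed.
Pull the quantifiers to the front (each side's bound variable is not free in the other side):
  exists e. exists g. exists h. forall c. forall b. ((~S(g) | Q(e)) & S(c) & Q(h) | S(b))
The quantifier exists c sits under an odd number of negations (counting the antecedent side of each →), so it flips to forall c.

universal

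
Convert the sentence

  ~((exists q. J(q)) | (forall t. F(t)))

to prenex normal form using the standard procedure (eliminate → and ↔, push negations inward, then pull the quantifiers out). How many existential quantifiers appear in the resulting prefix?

Push ¬ through the quantifiers and connectives to reach negation normal form:
  (forall q. ~J(q)) & (exists t. ~F(t))
Pull the quantifiers to the front (each side's bound variable is not free in the other side):
  forall q. exists t. (~J(q) & ~F(t))
The prefix is forall q exists t: 1 universal, 1 existential.

1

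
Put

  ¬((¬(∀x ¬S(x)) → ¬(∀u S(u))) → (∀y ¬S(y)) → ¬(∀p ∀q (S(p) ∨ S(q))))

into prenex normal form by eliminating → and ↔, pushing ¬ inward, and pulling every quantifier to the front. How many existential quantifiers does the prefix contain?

1

Eliminate → and ↔ using ¬ and ∨.
  ¬(¬(¬¬(∀x ¬S(x)) ∨ ¬(∀u S(u))) ∨ ¬(∀y ¬S(y)) ∨ ¬(∀p ∀q (S(p) ∨ S(q))))
Move each ¬ inward, flipping quantifiers it crosses:
  ((∀x ¬S(x)) ∨ (∃u ¬S(u))) ∧ (∀y ¬S(y)) ∧ (∀p ∀q (S(p) ∨ S(q)))
All bound variables are already distinct, so no renaming is needed.
Finally move all quantifiers to the prefix:
  ∀x ∃u ∀y ∀p ∀q ((¬S(x) ∨ ¬S(u)) ∧ ¬S(y) ∧ (S(p) ∨ S(q)))
The prefix is ∀x ∃u ∀y ∀p ∀q: 4 universal, 1 existential.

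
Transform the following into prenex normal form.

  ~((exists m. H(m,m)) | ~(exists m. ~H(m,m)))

Move each ¬ inward, flipping quantifiers it crosses:
  (forall m. ~H(m,m)) & (exists m. ~H(m,m))
Give each quantifier a distinct variable: m↦a.
  (forall m. ~H(m,m)) & (exists a. ~H(a,a))
Pull the quantifiers to the front (each side's bound variable is not free in the other side):
  forall m. exists a. (~H(m,m) & ~H(a,a))

forall m. exists a. (~H(m,m) & ~H(a,a))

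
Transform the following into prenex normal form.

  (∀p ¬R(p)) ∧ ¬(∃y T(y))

Push ¬ through the quantifiers and connectives to reach negation normal form:
  (∀p ¬R(p)) ∧ (∀y ¬T(y))
All bound variables are already distinct, so no renaming is needed.
Pull the quantifiers to the front (each side's bound variable is not free in the other side):
  ∀p ∀y (¬R(p) ∧ ¬T(y))

∀p ∀y (¬R(p) ∧ ¬T(y))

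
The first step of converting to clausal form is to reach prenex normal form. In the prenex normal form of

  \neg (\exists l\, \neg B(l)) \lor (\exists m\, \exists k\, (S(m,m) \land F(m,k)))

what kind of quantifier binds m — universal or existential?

existential

Drive negations inward (¬∀x A ≡ ∃x ¬A, ¬∃x A ≡ ∀x ¬A, De Morgan for ∧/∨):
  (\forall l\, B(l)) \lor (\exists m\, \exists k\, (S(m,m) \land F(m,k)))
All bound variables are already distinct, so no renaming is needed.
Pull the quantifiers to the front (each side's bound variable is not free in the other side):
  \forall l\, \exists m\, \exists k\, (B(l) \lor S(m,m) \land F(m,k))
The quantifier \exists m sits under an even number of negations, so it remains existential.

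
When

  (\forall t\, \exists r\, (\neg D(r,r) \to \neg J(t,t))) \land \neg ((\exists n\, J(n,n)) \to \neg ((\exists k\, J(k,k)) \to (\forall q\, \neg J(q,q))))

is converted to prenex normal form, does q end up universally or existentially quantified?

Rewrite implications/biconditionals: A → B as ¬A ∨ B.
  (\forall t\, \exists r\, (\neg \neg D(r,r) \lor \neg J(t,t))) \land \neg (\neg (\exists n\, J(n,n)) \lor \neg (\neg (\exists k\, J(k,k)) \lor (\forall q\, \neg J(q,q))))
Drive negations inward (¬∀x A ≡ ∃x ¬A, ¬∃x A ≡ ∀x ¬A, De Morgan for ∧/∨):
  (\forall t\, \exists r\, (D(r,r) \lor \neg J(t,t))) \land (\exists n\, J(n,n)) \land ((\forall k\, \neg J(k,k)) \lor (\forall q\, \neg J(q,q)))
Extract every quantifier outward, since the variables are now distinct and don't occur free across branches:
  \forall t\, \exists r\, \exists n\, \forall k\, \forall q\, ((D(r,r) \lor \neg J(t,t)) \land J(n,n) \land (\neg J(k,k) \lor \neg J(q,q)))
The quantifier \forall q sits under an even number of negations (counting the antecedent side of each →), so it remains universal.

universal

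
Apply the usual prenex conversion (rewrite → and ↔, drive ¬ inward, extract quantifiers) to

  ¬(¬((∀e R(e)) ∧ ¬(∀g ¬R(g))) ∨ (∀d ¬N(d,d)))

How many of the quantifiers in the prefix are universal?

1

Move each ¬ inward, flipping quantifiers it crosses:
  (∀e R(e)) ∧ (∃g R(g)) ∧ (∃d N(d,d))
All bound variables are already distinct, so no renaming is needed.
Finally move all quantifiers to the prefix:
  ∀e ∃g ∃d (R(e) ∧ R(g) ∧ N(d,d))
The prefix is ∀e ∃g ∃d: 1 universal, 2 existential.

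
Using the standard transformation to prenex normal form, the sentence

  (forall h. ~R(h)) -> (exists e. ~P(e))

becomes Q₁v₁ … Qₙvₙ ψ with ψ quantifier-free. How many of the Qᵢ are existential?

2

First replace A → B with ¬A ∨ B.
  ~(forall h. ~R(h)) | (exists e. ~P(e))
Drive negations inward (¬∀x A ≡ ∃x ¬A, ¬∃x A ≡ ∀x ¬A, De Morgan for ∧/∨):
  (exists h. R(h)) | (exists e. ~P(e))
All bound variables are already distinct, so no renaming is needed.
Finally move all quantifiers to the prefix:
  exists h. exists e. (R(h) | ~P(e))
The prefix is exists h exists e: 0 universal, 2 existential.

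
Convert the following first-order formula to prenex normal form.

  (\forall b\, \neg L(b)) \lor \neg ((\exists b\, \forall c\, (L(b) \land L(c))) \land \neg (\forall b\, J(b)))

Push ¬ through the quantifiers and connectives to reach negation normal form:
  (\forall b\, \neg L(b)) \lor (\forall b\, \exists c\, (\neg L(b) \lor \neg L(c))) \lor (\forall b\, J(b))
Give each quantifier a distinct variable: b↦v, b↦v1.
  (\forall b\, \neg L(b)) \lor (\forall v\, \exists c\, (\neg L(v) \lor \neg L(c))) \lor (\forall v1\, J(v1))
Finally move all quantifiers to the prefix:
  \forall b\, \forall v\, \exists c\, \forall v1\, (\neg L(b) \lor \neg L(v) \lor \neg L(c) \lor J(v1))

\forall b\, \forall v\, \exists c\, \forall v1\, (\neg L(b) \lor \neg L(v) \lor \neg L(c) \lor J(v1))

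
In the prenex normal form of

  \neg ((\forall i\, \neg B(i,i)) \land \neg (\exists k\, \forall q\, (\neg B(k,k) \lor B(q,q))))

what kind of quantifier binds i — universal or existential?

existential

Move each ¬ inward, flipping quantifiers it crosses:
  (\exists i\, B(i,i)) \lor (\exists k\, \forall q\, (\neg B(k,k) \lor B(q,q)))
All bound variables are already distinct, so no renaming is needed.
Extract every quantifier outward, since the variables are now distinct and don't occur free across branches:
  \exists i\, \exists k\, \forall q\, (B(i,i) \lor \neg B(k,k) \lor B(q,q))
The quantifier \forall i sits under an odd number of negations, so it flips to \exists i.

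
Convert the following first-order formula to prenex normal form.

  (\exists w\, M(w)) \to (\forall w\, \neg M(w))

\forall w\, \forall t\, (\neg M(w) \lor \neg M(t))

First replace A → B with ¬A ∨ B.
  \neg (\exists w\, M(w)) \lor (\forall w\, \neg M(w))
Move each ¬ inward, flipping quantifiers it crosses:
  (\forall w\, \neg M(w)) \lor (\forall w\, \neg M(w))
Standardize variables apart so no two quantifiers bind the same name: w↦t.
  (\forall w\, \neg M(w)) \lor (\forall t\, \neg M(t))
Pull the quantifiers to the front (each side's bound variable is not free in the other side):
  \forall w\, \forall t\, (\neg M(w) \lor \neg M(t))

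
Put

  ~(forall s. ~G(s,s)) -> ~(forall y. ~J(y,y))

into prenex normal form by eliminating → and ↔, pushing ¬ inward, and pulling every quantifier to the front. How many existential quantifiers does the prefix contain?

1

Rewrite implications/biconditionals: A → B as ¬A ∨ B.
  ~~(forall s. ~G(s,s)) | ~(forall y. ~J(y,y))
Push ¬ through the quantifiers and connectives to reach negation normal form:
  (forall s. ~G(s,s)) | (exists y. J(y,y))
All bound variables are already distinct, so no renaming is needed.
Pull the quantifiers to the front (each side's bound variable is not free in the other side):
  forall s. exists y. (~G(s,s) | J(y,y))
The prefix is forall s exists y: 1 universal, 1 existential.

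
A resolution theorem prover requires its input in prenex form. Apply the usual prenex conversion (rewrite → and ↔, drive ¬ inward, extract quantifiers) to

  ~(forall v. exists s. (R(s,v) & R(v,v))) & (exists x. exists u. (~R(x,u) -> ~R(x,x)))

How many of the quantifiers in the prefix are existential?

Eliminate → and ↔ using ¬ and ∨.
  ~(forall v. exists s. (R(s,v) & R(v,v))) & (exists x. exists u. (~~R(x,u) | ~R(x,x)))
Push ¬ through the quantifiers and connectives to reach negation normal form:
  (exists v. forall s. (~R(s,v) | ~R(v,v))) & (exists x. exists u. (R(x,u) | ~R(x,x)))
All bound variables are already distinct, so no renaming is needed.
Pull the quantifiers to the front (each side's bound variable is not free in the other side):
  exists v. forall s. exists x. exists u. ((~R(s,v) | ~R(v,v)) & (R(x,u) | ~R(x,x)))
The prefix is exists v forall s exists x exists u: 1 universal, 3 existential.

3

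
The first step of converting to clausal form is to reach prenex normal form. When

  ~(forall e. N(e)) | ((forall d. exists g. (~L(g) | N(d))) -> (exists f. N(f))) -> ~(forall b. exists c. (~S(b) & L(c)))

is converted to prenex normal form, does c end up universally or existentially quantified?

universal

Eliminate → and ↔ using ¬ and ∨.
  ~(~(forall e. N(e)) | ~(forall d. exists g. (~L(g) | N(d))) | (exists f. N(f))) | ~(forall b. exists c. (~S(b) & L(c)))
Push ¬ through the quantifiers and connectives to reach negation normal form:
  (forall e. N(e)) & (forall d. exists g. (~L(g) | N(d))) & (forall f. ~N(f)) | (exists b. forall c. (S(b) | ~L(c)))
Extract every quantifier outward, since the variables are now distinct and don't occur free across branches:
  forall e. forall d. exists g. forall f. exists b. forall c. (N(e) & (~L(g) | N(d)) & ~N(f) | S(b) | ~L(c))
The quantifier exists c sits under an odd number of negations (counting the antecedent side of each →), so it flips to forall c.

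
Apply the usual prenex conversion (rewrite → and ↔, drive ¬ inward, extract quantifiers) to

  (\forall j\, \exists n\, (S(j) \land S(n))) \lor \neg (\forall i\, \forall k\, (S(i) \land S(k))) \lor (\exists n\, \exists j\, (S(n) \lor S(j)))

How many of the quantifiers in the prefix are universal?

Drive negations inward (¬∀x A ≡ ∃x ¬A, ¬∃x A ≡ ∀x ¬A, De Morgan for ∧/∨):
  (\forall j\, \exists n\, (S(j) \land S(n))) \lor (\exists i\, \exists k\, (\neg S(i) \lor \neg S(k))) \lor (\exists n\, \exists j\, (S(n) \lor S(j)))
Rename bound variables to avoid capture: n↦y1, j↦q.
  (\forall j\, \exists n\, (S(j) \land S(n))) \lor (\exists i\, \exists k\, (\neg S(i) \lor \neg S(k))) \lor (\exists y1\, \exists q\, (S(y1) \lor S(q)))
Finally move all quantifiers to the prefix:
  \forall j\, \exists n\, \exists i\, \exists k\, \exists y1\, \exists q\, (S(j) \land S(n) \lor \neg S(i) \lor \neg S(k) \lor S(y1) \lor S(q))
The prefix is \forall j \exists n \exists i \exists k \exists y1 \exists q: 1 universal, 5 existential.

1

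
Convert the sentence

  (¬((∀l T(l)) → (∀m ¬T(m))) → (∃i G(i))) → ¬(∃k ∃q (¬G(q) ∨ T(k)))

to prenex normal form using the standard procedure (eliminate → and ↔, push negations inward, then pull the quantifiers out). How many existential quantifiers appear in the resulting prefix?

Eliminate → and ↔ using ¬ and ∨.
  ¬(¬¬(¬(∀l T(l)) ∨ (∀m ¬T(m))) ∨ (∃i G(i))) ∨ ¬(∃k ∃q (¬G(q) ∨ T(k)))
Push ¬ through the quantifiers and connectives to reach negation normal form:
  (∀l T(l)) ∧ (∃m T(m)) ∧ (∀i ¬G(i)) ∨ (∀k ∀q (G(q) ∧ ¬T(k)))
Finally move all quantifiers to the prefix:
  ∀l ∃m ∀i ∀k ∀q (T(l) ∧ T(m) ∧ ¬G(i) ∨ G(q) ∧ ¬T(k))
The prefix is ∀l ∃m ∀i ∀k ∀q: 4 universal, 1 existential.

1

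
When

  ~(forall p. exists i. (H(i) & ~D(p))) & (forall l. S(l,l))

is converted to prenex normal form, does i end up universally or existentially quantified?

Push ¬ through the quantifiers and connectives to reach negation normal form:
  (exists p. forall i. (~H(i) | D(p))) & (forall l. S(l,l))
All bound variables are already distinct, so no renaming is needed.
Extract every quantifier outward, since the variables are now distinct and don't occur free across branches:
  exists p. forall i. forall l. ((~H(i) | D(p)) & S(l,l))
The quantifier exists i sits under an odd number of negations, so it flips to forall i.

universal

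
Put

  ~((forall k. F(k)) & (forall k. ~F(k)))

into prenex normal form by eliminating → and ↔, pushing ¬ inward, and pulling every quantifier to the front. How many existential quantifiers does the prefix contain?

Drive negations inward (¬∀x A ≡ ∃x ¬A, ¬∃x A ≡ ∀x ¬A, De Morgan for ∧/∨):
  (exists k. ~F(k)) | (exists k. F(k))
Standardize variables apart so no two quantifiers bind the same name: k↦v.
  (exists k. ~F(k)) | (exists v. F(v))
Pull the quantifiers to the front (each side's bound variable is not free in the other side):
  exists k. exists v. (~F(k) | F(v))
The prefix is exists k exists v: 0 universal, 2 existential.

2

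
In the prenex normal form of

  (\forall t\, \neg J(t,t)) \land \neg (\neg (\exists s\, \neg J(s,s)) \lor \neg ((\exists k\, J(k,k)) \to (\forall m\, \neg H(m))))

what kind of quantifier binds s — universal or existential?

existential

First replace A → B with ¬A ∨ B.
  (\forall t\, \neg J(t,t)) \land \neg (\neg (\exists s\, \neg J(s,s)) \lor \neg (\neg (\exists k\, J(k,k)) \lor (\forall m\, \neg H(m))))
Move each ¬ inward, flipping quantifiers it crosses:
  (\forall t\, \neg J(t,t)) \land (\exists s\, \neg J(s,s)) \land ((\forall k\, \neg J(k,k)) \lor (\forall m\, \neg H(m)))
Pull the quantifiers to the front (each side's bound variable is not free in the other side):
  \forall t\, \exists s\, \forall k\, \forall m\, (\neg J(t,t) \land \neg J(s,s) \land (\neg J(k,k) \lor \neg H(m)))
The quantifier \exists s sits under an even number of negations (counting the antecedent side of each →), so it remains existential.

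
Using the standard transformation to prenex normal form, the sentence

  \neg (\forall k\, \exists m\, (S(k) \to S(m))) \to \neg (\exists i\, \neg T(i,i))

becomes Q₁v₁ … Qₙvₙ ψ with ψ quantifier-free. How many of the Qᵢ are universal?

Eliminate → and ↔ using ¬ and ∨.
  \neg \neg (\forall k\, \exists m\, (\neg S(k) \lor S(m))) \lor \neg (\exists i\, \neg T(i,i))
Drive negations inward (¬∀x A ≡ ∃x ¬A, ¬∃x A ≡ ∀x ¬A, De Morgan for ∧/∨):
  (\forall k\, \exists m\, (\neg S(k) \lor S(m))) \lor (\forall i\, T(i,i))
All bound variables are already distinct, so no renaming is needed.
Pull the quantifiers to the front (each side's bound variable is not free in the other side):
  \forall k\, \exists m\, \forall i\, (\neg S(k) \lor S(m) \lor T(i,i))
The prefix is \forall k \exists m \forall i: 2 universal, 1 existential.

2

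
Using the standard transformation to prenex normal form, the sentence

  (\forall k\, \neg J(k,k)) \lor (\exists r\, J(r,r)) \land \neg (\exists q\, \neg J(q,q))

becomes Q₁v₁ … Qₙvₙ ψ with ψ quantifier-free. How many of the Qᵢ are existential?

1

Move each ¬ inward, flipping quantifiers it crosses:
  (\forall k\, \neg J(k,k)) \lor (\exists r\, J(r,r)) \land (\forall q\, J(q,q))
All bound variables are already distinct, so no renaming is needed.
Extract every quantifier outward, since the variables are now distinct and don't occur free across branches:
  \forall k\, \exists r\, \forall q\, (\neg J(k,k) \lor J(r,r) \land J(q,q))
The prefix is \forall k \exists r \forall q: 2 universal, 1 existential.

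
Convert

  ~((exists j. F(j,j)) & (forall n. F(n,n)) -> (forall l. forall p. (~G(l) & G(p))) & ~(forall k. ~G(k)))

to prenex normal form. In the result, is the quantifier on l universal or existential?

Eliminate → and ↔ using ¬ and ∨.
  ~(~((exists j. F(j,j)) & (forall n. F(n,n))) | (forall l. forall p. (~G(l) & G(p))) & ~(forall k. ~G(k)))
Push ¬ through the quantifiers and connectives to reach negation normal form:
  (exists j. F(j,j)) & (forall n. F(n,n)) & ((exists l. exists p. (G(l) | ~G(p))) | (forall k. ~G(k)))
All bound variables are already distinct, so no renaming is needed.
Finally move all quantifiers to the prefix:
  exists j. forall n. exists l. exists p. forall k. (F(j,j) & F(n,n) & (G(l) | ~G(p) | ~G(k)))
The quantifier forall l sits under an odd number of negations (counting the antecedent side of each →), so it flips to exists l.

existential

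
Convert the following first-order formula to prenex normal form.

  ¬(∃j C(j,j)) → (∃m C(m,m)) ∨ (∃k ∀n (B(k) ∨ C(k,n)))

First replace A → B with ¬A ∨ B.
  ¬¬(∃j C(j,j)) ∨ (∃m C(m,m)) ∨ (∃k ∀n (B(k) ∨ C(k,n)))
Push ¬ through the quantifiers and connectives to reach negation normal form:
  (∃j C(j,j)) ∨ (∃m C(m,m)) ∨ (∃k ∀n (B(k) ∨ C(k,n)))
All bound variables are already distinct, so no renaming is needed.
Pull the quantifiers to the front (each side's bound variable is not free in the other side):
  ∃j ∃m ∃k ∀n (C(j,j) ∨ C(m,m) ∨ B(k) ∨ C(k,n))

∃j ∃m ∃k ∀n (C(j,j) ∨ C(m,m) ∨ B(k) ∨ C(k,n))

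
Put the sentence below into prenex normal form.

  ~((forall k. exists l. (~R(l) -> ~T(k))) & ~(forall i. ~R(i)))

Eliminate → and ↔ using ¬ and ∨.
  ~((forall k. exists l. (~~R(l) | ~T(k))) & ~(forall i. ~R(i)))
Move each ¬ inward, flipping quantifiers it crosses:
  (exists k. forall l. (~R(l) & T(k))) | (forall i. ~R(i))
All bound variables are already distinct, so no renaming is needed.
Finally move all quantifiers to the prefix:
  exists k. forall l. forall i. (~R(l) & T(k) | ~R(i))

exists k. forall l. forall i. (~R(l) & T(k) | ~R(i))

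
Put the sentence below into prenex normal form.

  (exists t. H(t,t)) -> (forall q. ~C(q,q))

Eliminate → and ↔ using ¬ and ∨.
  ~(exists t. H(t,t)) | (forall q. ~C(q,q))
Push ¬ through the quantifiers and connectives to reach negation normal form:
  (forall t. ~H(t,t)) | (forall q. ~C(q,q))
Finally move all quantifiers to the prefix:
  forall t. forall q. (~H(t,t) | ~C(q,q))

forall t. forall q. (~H(t,t) | ~C(q,q))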